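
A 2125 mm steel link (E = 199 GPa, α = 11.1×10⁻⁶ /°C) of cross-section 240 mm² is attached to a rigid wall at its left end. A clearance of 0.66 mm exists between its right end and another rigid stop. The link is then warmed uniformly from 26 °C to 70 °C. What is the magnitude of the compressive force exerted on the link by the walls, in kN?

P ≈ 8.49 kN

Free thermal elongation = αΔT L = 11.1×10⁻⁶ × 44 × 2125 = 1.038 mm.
The gap closes (δ_free > 0.66 mm) and the wall then resists a further 1.038 − 0.66 = 0.3778 mm of expansion.
Compatibility: PL/(AE) = 0.3778 mm, so σ = P/A = E × (0.3778/2125) = 35.38 MPa.
Force on the wall = σA = 35.38 × 240 mm² = 8.492 kN.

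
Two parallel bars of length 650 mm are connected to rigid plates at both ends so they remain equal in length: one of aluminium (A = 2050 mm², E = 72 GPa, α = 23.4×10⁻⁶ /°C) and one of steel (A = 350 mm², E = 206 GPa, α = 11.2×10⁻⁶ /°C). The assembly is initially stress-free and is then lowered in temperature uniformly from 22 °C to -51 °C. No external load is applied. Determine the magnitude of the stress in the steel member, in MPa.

The aluminium has the larger α, so on cooling it would change length more than the steel if both were free. The rigid plates force a common final length, so the aluminium is put into tension and the steel into compression, with equal and opposite forces P (no external load).
Equating the net (thermal + elastic) strains gives |α₁ − α₂|·ΔT = P·[1/(A₁E₁) + 1/(A₂E₂)].
|α₁ − α₂|·ΔT = 12.2×10⁻⁶ × 73 = 0.0008906.
1/(A₁E₁) + 1/(A₂E₂) = 1/(2050×72×10³) + 1/(350×206×10³) = 2.064×10⁻⁸ N⁻¹.
So P = 0.0008906 / 2.064×10⁻⁸ = 43.14 kN.
σ_{steel} = P/A₂ = 43140/350 = 123.3 MPa, compressive.

σ ≈ 123 MPa (compressive)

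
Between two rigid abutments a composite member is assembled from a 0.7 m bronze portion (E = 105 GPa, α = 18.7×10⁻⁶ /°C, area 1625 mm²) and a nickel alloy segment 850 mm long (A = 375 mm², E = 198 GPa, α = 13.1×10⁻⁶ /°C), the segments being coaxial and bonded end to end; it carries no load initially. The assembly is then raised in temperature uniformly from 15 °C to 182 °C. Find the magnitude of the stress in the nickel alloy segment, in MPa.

If the supports were absent, the total length change would be Σ αᵢΔT Lᵢ = 18.7×10⁻⁶×167×700 + 13.1×10⁻⁶×167×850 = 4.046 mm.
Since the ends are fixed, an axial force P builds up, equal in every segment, with P · Σ Lᵢ/(AᵢEᵢ) = δ_free.
Σ Lᵢ/(AᵢEᵢ) = 700/(1625×105×10³) + 850/(375×198×10³) = 1.555×10⁻⁵ mm/N.
P = 4.046 / 1.555×10⁻⁵ = 260200 N = 260.2 kN, compressive.
σ_{nickel alloy} = P / A = 260200 / 375 = 693.8 MPa.

σ ≈ 694 MPa (compressive)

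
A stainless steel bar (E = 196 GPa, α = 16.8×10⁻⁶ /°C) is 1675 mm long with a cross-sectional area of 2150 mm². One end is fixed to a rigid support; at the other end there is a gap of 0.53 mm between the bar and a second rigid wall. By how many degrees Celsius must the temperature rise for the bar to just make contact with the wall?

ΔT ≈ 18.8 °C

Contact occurs when the free expansion equals the gap: αΔT L = 0.53 mm.
ΔT = 0.53 / (16.8×10⁻⁶ × 1675) = 18.83 °C.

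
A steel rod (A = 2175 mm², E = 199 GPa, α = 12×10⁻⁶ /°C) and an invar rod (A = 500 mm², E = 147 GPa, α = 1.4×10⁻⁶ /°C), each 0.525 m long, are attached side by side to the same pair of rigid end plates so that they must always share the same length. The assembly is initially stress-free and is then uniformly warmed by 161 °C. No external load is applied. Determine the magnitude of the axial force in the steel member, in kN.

The steel has the larger α, so on heating it would change length more than the invar if both were free. The rigid plates force a common final length, so the steel is put into compression and the invar into tension, with equal and opposite forces P (no external load).
Setting the final lengths equal and cancelling L: (α₁ − α₂)ΔT = P/(A₁E₁) + P/(A₂E₂).
|α₁ − α₂|·ΔT = 10.6×10⁻⁶ × 161 = 0.001707.
1/(A₁E₁) + 1/(A₂E₂) = 1/(2175×199×10³) + 1/(500×147×10³) = 1.592×10⁻⁸ N⁻¹.
So P = 0.001707 / 1.592×10⁻⁸ = 107.2 kN.

P ≈ 107 kN (compressive in the steel)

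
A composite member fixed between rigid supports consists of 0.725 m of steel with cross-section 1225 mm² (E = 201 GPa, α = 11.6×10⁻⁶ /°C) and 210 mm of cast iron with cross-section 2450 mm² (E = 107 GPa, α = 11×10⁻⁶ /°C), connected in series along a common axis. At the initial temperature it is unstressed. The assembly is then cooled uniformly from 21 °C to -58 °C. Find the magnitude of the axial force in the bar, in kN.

With the walls removed the bar would change length by δ_free = Σ αᵢΔT Lᵢ = 11.6×10⁻⁶×79×725 + 11×10⁻⁶×79×210 = 0.8469 mm.
The rigid supports impose zero overall length change; the single axial force P common to all segments must satisfy P Σ Lᵢ/(AᵢEᵢ) = δ_free.
The series flexibility is Σ Lᵢ/(AᵢEᵢ) = 725/(1225×201×10³) + 210/(2450×107×10³) = 3.746×10⁻⁶ mm/N.
So P = 0.8469 / 3.746×10⁻⁶ = 226.1 kN, tensile.

P ≈ 226 kN (tensile)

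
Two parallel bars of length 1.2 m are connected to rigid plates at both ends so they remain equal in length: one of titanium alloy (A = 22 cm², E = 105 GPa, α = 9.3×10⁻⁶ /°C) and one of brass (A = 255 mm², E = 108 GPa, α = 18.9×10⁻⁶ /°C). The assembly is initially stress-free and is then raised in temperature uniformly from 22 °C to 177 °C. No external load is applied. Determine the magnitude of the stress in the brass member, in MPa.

σ ≈ 144 MPa (compressive)

Both members must finish at the same length. With the larger α, the brass tends to over-expand; the plates restrain it, putting the brass in compression and the titanium alloy in tension. With no external load the two internal forces are equal and opposite, magnitude P.
Compatibility of the two members (thermal + elastic change equal): (α₁ − α₂)ΔT = P·[1/(A₁E₁) + 1/(A₂E₂)].
|α₁ − α₂|·ΔT = 9.6×10⁻⁶ × 155 = 0.001488.
1/(A₁E₁) + 1/(A₂E₂) = 1/(2200×105×10³) + 1/(255×108×10³) = 4.064×10⁻⁸ N⁻¹.
So P = 0.001488 / 4.064×10⁻⁸ = 36.61 kN.
σ_{brass} = P/A₂ = 36610/255 = 143.6 MPa, compressive.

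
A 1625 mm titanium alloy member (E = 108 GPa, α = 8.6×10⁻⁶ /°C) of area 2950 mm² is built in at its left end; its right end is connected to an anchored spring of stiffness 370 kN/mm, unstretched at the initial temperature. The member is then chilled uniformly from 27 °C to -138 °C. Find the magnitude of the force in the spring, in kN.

The unrestrained thermal change is αΔT L = 8.6×10⁻⁶ × 165 × 1625 = 2.306 mm.
Let P be the tensile force in the spring. The member extends elastically by PL/(AE) and the spring stretches by P/k; together these equal δ_free.
P [ L/(AE) + 1/k ] = δ_free → P [ 1625/(2950×108×10³) + 1/(370×10³) ] = 2.306.
P = 2.306 / 7.803×10⁻⁶ = 295500 N.

P ≈ 296 kN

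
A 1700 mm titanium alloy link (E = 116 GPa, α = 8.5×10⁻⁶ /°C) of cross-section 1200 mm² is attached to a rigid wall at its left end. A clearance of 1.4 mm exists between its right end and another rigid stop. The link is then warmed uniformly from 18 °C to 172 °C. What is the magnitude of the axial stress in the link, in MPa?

Free thermal elongation = αΔT L = 8.5×10⁻⁶ × 154 × 1700 = 2.225 mm.
The gap closes (δ_free > 1.4 mm) and the wall then resists a further 2.225 − 1.4 = 0.8253 mm of expansion.
Compatibility: PL/(AE) = 0.8253 mm, so σ = P/A = E × (0.8253/1700) = 56.31 MPa.

σ ≈ 56.3 MPa (compressive)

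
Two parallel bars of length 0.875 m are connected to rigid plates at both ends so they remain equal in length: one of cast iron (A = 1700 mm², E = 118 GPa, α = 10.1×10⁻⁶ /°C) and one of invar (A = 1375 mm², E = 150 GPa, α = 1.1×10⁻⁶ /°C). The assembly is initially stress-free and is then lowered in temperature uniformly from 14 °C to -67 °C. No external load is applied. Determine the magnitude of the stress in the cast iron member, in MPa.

Equilibrium of a rigid end plate with no external load gives equal and opposite internal forces ±P in the two members. Since α_{cast iron} > α_{invar}, cooling drives the cast iron into tension and the invar into compression.
Equating the net (thermal + elastic) strains gives |α₁ − α₂|·ΔT = P·[1/(A₁E₁) + 1/(A₂E₂)].
|α₁ − α₂|·ΔT = 9×10⁻⁶ × 81 = 0.000729.
1/(A₁E₁) + 1/(A₂E₂) = 1/(1700×118×10³) + 1/(1375×150×10³) = 9.834×10⁻⁹ N⁻¹.
P = 0.000729 / 9.834×10⁻⁹ = 74130 N = 74.13 kN.
σ_{cast iron} = P/A₁ = 74130/1700 = 43.61 MPa, tensile.

σ ≈ 43.6 MPa (tensile)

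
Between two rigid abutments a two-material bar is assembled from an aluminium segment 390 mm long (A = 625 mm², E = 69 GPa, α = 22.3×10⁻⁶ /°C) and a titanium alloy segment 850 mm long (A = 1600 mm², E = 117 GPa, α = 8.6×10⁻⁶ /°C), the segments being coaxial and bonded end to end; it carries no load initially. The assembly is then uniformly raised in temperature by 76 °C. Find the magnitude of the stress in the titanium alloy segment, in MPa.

If the supports were absent, the total length change would be Σ αᵢΔT Lᵢ = 22.3×10⁻⁶×76×390 + 8.6×10⁻⁶×76×850 = 1.217 mm.
The rigid supports impose zero overall length change; the single axial force P common to all segments must satisfy P Σ Lᵢ/(AᵢEᵢ) = δ_free.
Σ Lᵢ/(AᵢEᵢ) = 390/(625×69×10³) + 850/(1600×117×10³) = 1.358×10⁻⁵ mm/N.
Hence P = δ_free / Σ(L/AE) = 1.217/1.358×10⁻⁵ = 89.56 kN (compressive).
σ_{titanium alloy} = P / A = 89560 / 1600 = 55.97 MPa.

σ ≈ 56 MPa (compressive)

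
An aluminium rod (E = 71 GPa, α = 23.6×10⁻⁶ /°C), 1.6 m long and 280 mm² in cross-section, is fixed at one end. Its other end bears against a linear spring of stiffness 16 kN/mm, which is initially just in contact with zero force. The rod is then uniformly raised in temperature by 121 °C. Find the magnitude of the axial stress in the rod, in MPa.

The unrestrained thermal change is αΔT L = 23.6×10⁻⁶ × 121 × 1600 = 4.569 mm.
Let P be the compressive force at the spring. The rod shortens elastically by PL/(AE) and the spring compresses by P/k; together these equal δ_free.
P [ L/(AE) + 1/k ] = δ_free → P [ 1600/(280×71×10³) + 1/(16×10³) ] = 4.569.
P = 4.569 / 0.000143 = 31950 N.
σ = P/A = 31950/280 = 114.1 MPa.

σ ≈ 114 MPa (compressive)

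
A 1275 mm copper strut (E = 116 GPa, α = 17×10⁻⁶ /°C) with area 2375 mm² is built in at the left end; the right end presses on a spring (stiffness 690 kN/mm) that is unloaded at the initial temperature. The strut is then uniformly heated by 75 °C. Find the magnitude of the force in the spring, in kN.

P ≈ 267 kN

Free thermal expansion: δ_free = αΔT L = 17×10⁻⁶ × 75 × 1275 = 1.626 mm.
With a force P in the spring, the elastic change of the strut is PL/(AE) and that of the spring is P/k; compatibility requires their sum to equal δ_free.
So P = δ_free / [L/(AE) + 1/k] = 1.626 / [ 1275/(2375×116×10³) + 1/(690×10³) ].
P = 1.626 / 6.077×10⁻⁶ = 267500 N.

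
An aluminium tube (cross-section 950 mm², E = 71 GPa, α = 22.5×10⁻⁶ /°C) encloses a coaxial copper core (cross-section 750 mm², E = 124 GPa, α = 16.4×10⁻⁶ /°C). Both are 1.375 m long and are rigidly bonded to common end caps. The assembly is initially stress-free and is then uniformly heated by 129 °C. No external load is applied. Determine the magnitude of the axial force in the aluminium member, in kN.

P ≈ 30.8 kN (compressive in the aluminium)

Both members must finish at the same length. With the larger α, the aluminium tends to over-expand; the plates restrain it, putting the aluminium in compression and the copper in tension. With no external load the two internal forces are equal and opposite, magnitude P.
Compatibility of the two members (thermal + elastic change equal): (α₁ − α₂)ΔT = P·[1/(A₁E₁) + 1/(A₂E₂)].
|α₁ − α₂|·ΔT = 6.1×10⁻⁶ × 129 = 0.0007869.
1/(A₁E₁) + 1/(A₂E₂) = 1/(950×71×10³) + 1/(750×124×10³) = 2.558×10⁻⁸ N⁻¹.
P = 0.0007869 / 2.558×10⁻⁸ = 30760 N = 30.76 kN.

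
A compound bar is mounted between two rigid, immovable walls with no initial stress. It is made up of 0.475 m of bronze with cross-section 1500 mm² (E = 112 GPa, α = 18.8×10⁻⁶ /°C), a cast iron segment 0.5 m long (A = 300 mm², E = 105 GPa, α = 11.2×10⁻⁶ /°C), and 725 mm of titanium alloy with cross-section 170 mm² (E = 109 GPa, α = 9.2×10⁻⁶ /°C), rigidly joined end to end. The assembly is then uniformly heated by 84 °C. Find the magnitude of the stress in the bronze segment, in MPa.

If the supports were absent, the total length change would be Σ αᵢΔT Lᵢ = 18.8×10⁻⁶×84×475 + 11.2×10⁻⁶×84×500 + 9.2×10⁻⁶×84×725 = 1.781 mm.
The walls prevent any net length change, so an axial force P (same in every segment) develops. Compatibility: P · Σ Lᵢ/(AᵢEᵢ) = δ_free.
Σ Lᵢ/(AᵢEᵢ) = 475/(1500×112×10³) + 500/(300×105×10³) + 725/(170×109×10³) = 5.783×10⁻⁵ mm/N.
P = 1.781 / 5.783×10⁻⁵ = 30800 N = 30.8 kN, compressive.
σ_{bronze} = P / A = 30800 / 1500 = 20.53 MPa.

σ ≈ 20.5 MPa (compressive)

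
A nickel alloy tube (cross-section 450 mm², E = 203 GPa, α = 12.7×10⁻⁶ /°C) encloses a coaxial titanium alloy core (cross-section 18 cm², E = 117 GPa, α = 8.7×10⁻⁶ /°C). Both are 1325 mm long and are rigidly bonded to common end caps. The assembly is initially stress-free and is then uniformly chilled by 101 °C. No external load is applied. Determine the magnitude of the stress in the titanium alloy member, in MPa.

σ ≈ 14.3 MPa (compressive)

Both members must finish at the same length. With the larger α, the nickel alloy tends to over-contract; the plates restrain it, putting the nickel alloy in tension and the titanium alloy in compression. With no external load the two internal forces are equal and opposite, magnitude P.
Compatibility of the two members (thermal + elastic change equal): (α₁ − α₂)ΔT = P·[1/(A₁E₁) + 1/(A₂E₂)].
|α₁ − α₂|·ΔT = 4×10⁻⁶ × 101 = 0.000404.
1/(A₁E₁) + 1/(A₂E₂) = 1/(450×203×10³) + 1/(1800×117×10³) = 1.57×10⁻⁸ N⁻¹.
P = 0.000404 / 1.57×10⁻⁸ = 25740 N = 25.74 kN.
σ_{titanium alloy} = P/A₂ = 25740/1800 = 14.3 MPa, compressive.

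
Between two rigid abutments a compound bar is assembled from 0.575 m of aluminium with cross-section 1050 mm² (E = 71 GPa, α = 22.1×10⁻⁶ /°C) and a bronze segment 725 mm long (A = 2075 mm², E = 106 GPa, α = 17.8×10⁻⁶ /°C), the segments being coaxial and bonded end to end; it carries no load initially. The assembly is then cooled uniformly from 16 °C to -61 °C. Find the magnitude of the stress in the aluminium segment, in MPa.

With the walls removed the bar would change length by δ_free = Σ αᵢΔT Lᵢ = 22.1×10⁻⁶×77×575 + 17.8×10⁻⁶×77×725 = 1.972 mm.
The rigid supports impose zero overall length change; the single axial force P common to all segments must satisfy P Σ Lᵢ/(AᵢEᵢ) = δ_free.
Σ Lᵢ/(AᵢEᵢ) = 575/(1050×71×10³) + 725/(2075×106×10³) = 1.101×10⁻⁵ mm/N.
P = 1.972 / 1.101×10⁻⁵ = 179100 N = 179.1 kN, tensile.
σ_{aluminium} = P / A = 179100 / 1050 = 170.6 MPa.

σ ≈ 171 MPa (tensile)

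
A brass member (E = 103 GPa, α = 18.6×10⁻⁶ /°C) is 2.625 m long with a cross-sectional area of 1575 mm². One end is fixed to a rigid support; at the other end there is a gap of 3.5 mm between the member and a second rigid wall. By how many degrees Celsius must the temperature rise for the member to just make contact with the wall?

ΔT ≈ 71.7 °C

The gap closes when αΔT L = 3.5 mm, since the member is still unstressed at that instant.
ΔT = 3.5 / (18.6×10⁻⁶ × 2625) = 71.68 °C.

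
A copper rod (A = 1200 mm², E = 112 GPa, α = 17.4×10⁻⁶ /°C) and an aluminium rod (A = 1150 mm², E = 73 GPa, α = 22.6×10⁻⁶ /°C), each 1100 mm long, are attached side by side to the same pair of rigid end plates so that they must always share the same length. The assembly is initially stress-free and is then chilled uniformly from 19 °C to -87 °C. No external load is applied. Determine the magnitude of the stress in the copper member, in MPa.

The aluminium has the larger α, so on cooling it would change length more than the copper if both were free. The rigid plates force a common final length, so the aluminium is put into tension and the copper into compression, with equal and opposite forces P (no external load).
Equating the net (thermal + elastic) strains gives |α₁ − α₂|·ΔT = P·[1/(A₁E₁) + 1/(A₂E₂)].
|α₁ − α₂|·ΔT = 5.2×10⁻⁶ × 106 = 0.0005512.
1/(A₁E₁) + 1/(A₂E₂) = 1/(1200×112×10³) + 1/(1150×73×10³) = 1.935×10⁻⁸ N⁻¹.
P = 0.0005512 / 1.935×10⁻⁸ = 28480 N = 28.48 kN.
σ_{copper} = P/A₁ = 28480/1200 = 23.74 MPa, compressive.

σ ≈ 23.7 MPa (compressive)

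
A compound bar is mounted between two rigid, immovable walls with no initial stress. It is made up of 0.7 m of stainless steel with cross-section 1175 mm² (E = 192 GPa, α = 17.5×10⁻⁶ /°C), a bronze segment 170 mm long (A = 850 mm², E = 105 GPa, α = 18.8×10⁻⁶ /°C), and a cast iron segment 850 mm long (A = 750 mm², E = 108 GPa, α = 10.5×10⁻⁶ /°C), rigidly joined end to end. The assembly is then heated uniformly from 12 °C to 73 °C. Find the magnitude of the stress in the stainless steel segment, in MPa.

σ ≈ 81.6 MPa (compressive)

Free thermal expansion of the whole bar: Σ αᵢΔT Lᵢ = 17.5×10⁻⁶×61×700 + 18.8×10⁻⁶×61×170 + 10.5×10⁻⁶×61×850 = 1.487 mm.
The rigid supports impose zero overall length change; the single axial force P common to all segments must satisfy P Σ Lᵢ/(AᵢEᵢ) = δ_free.
The series flexibility is Σ Lᵢ/(AᵢEᵢ) = 700/(1175×192×10³) + 170/(850×105×10³) + 850/(750×108×10³) = 1.55×10⁻⁵ mm/N.
Hence P = δ_free / Σ(L/AE) = 1.487/1.55×10⁻⁵ = 95.9 kN (compressive).
σ_{stainless steel} = P / A = 95900 / 1175 = 81.62 MPa.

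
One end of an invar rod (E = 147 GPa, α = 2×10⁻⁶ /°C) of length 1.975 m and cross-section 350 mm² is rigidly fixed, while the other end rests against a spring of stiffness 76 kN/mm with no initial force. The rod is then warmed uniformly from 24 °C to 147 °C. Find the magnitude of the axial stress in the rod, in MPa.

σ ≈ 26.9 MPa (compressive)

The unrestrained thermal change is αΔT L = 2×10⁻⁶ × 123 × 1975 = 0.4858 mm.
Let P be the compressive force at the spring. The rod shortens elastically by PL/(AE) and the spring compresses by P/k; together these equal δ_free.
P [ L/(AE) + 1/k ] = δ_free → P [ 1975/(350×147×10³) + 1/(76×10³) ] = 0.4858.
P = 0.4858 / 5.154×10⁻⁵ = 9426 N.
σ = P/A = 9426/350 = 26.93 MPa.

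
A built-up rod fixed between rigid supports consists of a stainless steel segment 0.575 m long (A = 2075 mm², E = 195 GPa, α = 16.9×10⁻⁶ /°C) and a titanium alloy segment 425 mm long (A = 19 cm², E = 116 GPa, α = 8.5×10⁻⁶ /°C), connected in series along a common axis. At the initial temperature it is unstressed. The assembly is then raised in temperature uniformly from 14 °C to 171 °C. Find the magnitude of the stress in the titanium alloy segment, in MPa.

σ ≈ 329 MPa (compressive)

If the supports were absent, the total length change would be Σ αᵢΔT Lᵢ = 16.9×10⁻⁶×157×575 + 8.5×10⁻⁶×157×425 = 2.093 mm.
The walls prevent any net length change, so an axial force P (same in every segment) develops. Compatibility: P · Σ Lᵢ/(AᵢEᵢ) = δ_free.
Σ Lᵢ/(AᵢEᵢ) = 575/(2075×195×10³) + 425/(1900×116×10³) = 3.349×10⁻⁶ mm/N.
So P = 2.093 / 3.349×10⁻⁶ = 624.8 kN, compressive.
σ_{titanium alloy} = P / A = 624800 / 1900 = 328.9 MPa.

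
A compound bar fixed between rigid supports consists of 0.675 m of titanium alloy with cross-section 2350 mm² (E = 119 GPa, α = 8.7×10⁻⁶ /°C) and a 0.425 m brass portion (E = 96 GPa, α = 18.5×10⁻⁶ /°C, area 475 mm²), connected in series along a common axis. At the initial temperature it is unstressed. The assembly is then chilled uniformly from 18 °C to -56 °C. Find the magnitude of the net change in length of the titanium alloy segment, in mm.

|ΔL| ≈ 0.225 mm

If the supports were absent, the total length change would be Σ αᵢΔT Lᵢ = 8.7×10⁻⁶×74×675 + 18.5×10⁻⁶×74×425 = 1.016 mm.
The rigid supports impose zero overall length change; the single axial force P common to all segments must satisfy P Σ Lᵢ/(AᵢEᵢ) = δ_free.
The series flexibility is Σ Lᵢ/(AᵢEᵢ) = 675/(2350×119×10³) + 425/(475×96×10³) = 1.173×10⁻⁵ mm/N.
So P = 1.016 / 1.173×10⁻⁵ = 86.62 kN, tensile.
For the titanium alloy segment, free thermal change = 8.7×10⁻⁶×74×675 = 0.4346 mm and elastic change from P = 86620×675/(2350×119×10³) = 0.2091 mm; these oppose, so the net change is 0.225 mm (segment shortens).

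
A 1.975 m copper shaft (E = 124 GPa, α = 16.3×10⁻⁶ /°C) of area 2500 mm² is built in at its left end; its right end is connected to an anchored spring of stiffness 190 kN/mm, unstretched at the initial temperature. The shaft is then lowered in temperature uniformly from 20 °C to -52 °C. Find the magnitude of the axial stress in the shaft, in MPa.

σ ≈ 79.7 MPa (tensile)

Free thermal contraction: δ_free = αΔT L = 16.3×10⁻⁶ × 72 × 1975 = 2.318 mm.
With a force P in the spring, the elastic change of the shaft is PL/(AE) and that of the spring is P/k; compatibility requires their sum to equal δ_free.
So P = δ_free / [L/(AE) + 1/k] = 2.318 / [ 1975/(2500×124×10³) + 1/(190×10³) ].
P = 2.318 / 1.163×10⁻⁵ = 199200 N.
σ = P/A = 199200/2500 = 79.69 MPa.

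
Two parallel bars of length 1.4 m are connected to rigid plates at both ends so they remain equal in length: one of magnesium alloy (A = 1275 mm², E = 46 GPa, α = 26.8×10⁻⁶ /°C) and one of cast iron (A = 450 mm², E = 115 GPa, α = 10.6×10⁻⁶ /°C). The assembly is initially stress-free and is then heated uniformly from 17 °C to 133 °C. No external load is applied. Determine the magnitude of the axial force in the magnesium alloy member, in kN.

P ≈ 51.7 kN (compressive in the magnesium alloy)

Equilibrium of a rigid end plate with no external load gives equal and opposite internal forces ±P in the two members. Since α_{magnesium alloy} > α_{cast iron}, heating drives the magnesium alloy into compression and the cast iron into tension.
Setting the final lengths equal and cancelling L: (α₁ − α₂)ΔT = P/(A₁E₁) + P/(A₂E₂).
|α₁ − α₂|·ΔT = 16.2×10⁻⁶ × 116 = 0.001879.
1/(A₁E₁) + 1/(A₂E₂) = 1/(1275×46×10³) + 1/(450×115×10³) = 3.637×10⁻⁸ N⁻¹.
So P = 0.001879 / 3.637×10⁻⁸ = 51.66 kN.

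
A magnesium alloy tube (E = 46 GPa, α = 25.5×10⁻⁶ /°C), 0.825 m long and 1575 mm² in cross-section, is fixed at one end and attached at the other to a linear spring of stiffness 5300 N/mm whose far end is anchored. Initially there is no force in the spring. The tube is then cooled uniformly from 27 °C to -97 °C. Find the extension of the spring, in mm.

If the spring were absent the tube would shorten by αΔT L = 25.5×10⁻⁶ × 124 × 825 = 2.609 mm.
With a force P in the spring, the elastic change of the tube is PL/(AE) and that of the spring is P/k; compatibility requires their sum to equal δ_free.
So P = δ_free / [L/(AE) + 1/k] = 2.609 / [ 825/(1575×46×10³) + 1/(5300) ].
P = 2.609 / 0.0002001 = 13040 N.
Spring extension = P/k = 13040/(5300) = 2.46 mm.

δ ≈ 2.46 mm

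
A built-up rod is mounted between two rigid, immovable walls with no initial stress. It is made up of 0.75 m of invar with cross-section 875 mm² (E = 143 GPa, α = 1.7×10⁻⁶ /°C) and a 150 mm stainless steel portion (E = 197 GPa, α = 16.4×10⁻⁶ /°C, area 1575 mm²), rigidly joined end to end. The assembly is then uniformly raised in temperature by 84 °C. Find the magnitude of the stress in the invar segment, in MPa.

σ ≈ 55.4 MPa (compressive)

With the walls removed the bar would change length by δ_free = Σ αᵢΔT Lᵢ = 1.7×10⁻⁶×84×750 + 16.4×10⁻⁶×84×150 = 0.3137 mm.
Since the ends are fixed, an axial force P builds up, equal in every segment, with P · Σ Lᵢ/(AᵢEᵢ) = δ_free.
Σ Lᵢ/(AᵢEᵢ) = 750/(875×143×10³) + 150/(1575×197×10³) = 6.477×10⁻⁶ mm/N.
Hence P = δ_free / Σ(L/AE) = 0.3137/6.477×10⁻⁶ = 48.44 kN (compressive).
σ_{invar} = P / A = 48440 / 875 = 55.36 MPa.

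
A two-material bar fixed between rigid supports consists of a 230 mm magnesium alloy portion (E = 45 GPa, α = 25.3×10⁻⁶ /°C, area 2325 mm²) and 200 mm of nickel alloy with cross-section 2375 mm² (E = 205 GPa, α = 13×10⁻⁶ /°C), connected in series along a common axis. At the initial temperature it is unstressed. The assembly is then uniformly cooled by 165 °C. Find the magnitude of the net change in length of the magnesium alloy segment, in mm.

|ΔL| ≈ 0.21 mm

Free thermal contraction of the whole bar: Σ αᵢΔT Lᵢ = 25.3×10⁻⁶×165×230 + 13×10⁻⁶×165×200 = 1.389 mm.
The rigid supports impose zero overall length change; the single axial force P common to all segments must satisfy P Σ Lᵢ/(AᵢEᵢ) = δ_free.
The series flexibility is Σ Lᵢ/(AᵢEᵢ) = 230/(2325×45×10³) + 200/(2375×205×10³) = 2.609×10⁻⁶ mm/N.
So P = 1.389 / 2.609×10⁻⁶ = 532.4 kN, tensile.
For the magnesium alloy segment, free thermal change = 25.3×10⁻⁶×165×230 = 0.9601 mm and elastic change from P = 532400×230/(2325×45×10³) = 1.17 mm; these oppose, so the net change is 0.21 mm (segment lengthens).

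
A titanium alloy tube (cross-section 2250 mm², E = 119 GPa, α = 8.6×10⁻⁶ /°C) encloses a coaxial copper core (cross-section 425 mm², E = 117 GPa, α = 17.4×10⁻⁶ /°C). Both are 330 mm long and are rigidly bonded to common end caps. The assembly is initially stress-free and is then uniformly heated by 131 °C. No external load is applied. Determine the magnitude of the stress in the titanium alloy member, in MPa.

The copper has the larger α, so on heating it would change length more than the titanium alloy if both were free. The rigid plates force a common final length, so the copper is put into compression and the titanium alloy into tension, with equal and opposite forces P (no external load).
Compatibility of the two members (thermal + elastic change equal): (α₁ − α₂)ΔT = P·[1/(A₁E₁) + 1/(A₂E₂)].
|α₁ − α₂|·ΔT = 8.8×10⁻⁶ × 131 = 0.001153.
1/(A₁E₁) + 1/(A₂E₂) = 1/(2250×119×10³) + 1/(425×117×10³) = 2.385×10⁻⁸ N⁻¹.
So P = 0.001153 / 2.385×10⁻⁸ = 48.34 kN.
σ_{titanium alloy} = P/A₁ = 48340/2250 = 21.49 MPa, tensile.

σ ≈ 21.5 MPa (tensile)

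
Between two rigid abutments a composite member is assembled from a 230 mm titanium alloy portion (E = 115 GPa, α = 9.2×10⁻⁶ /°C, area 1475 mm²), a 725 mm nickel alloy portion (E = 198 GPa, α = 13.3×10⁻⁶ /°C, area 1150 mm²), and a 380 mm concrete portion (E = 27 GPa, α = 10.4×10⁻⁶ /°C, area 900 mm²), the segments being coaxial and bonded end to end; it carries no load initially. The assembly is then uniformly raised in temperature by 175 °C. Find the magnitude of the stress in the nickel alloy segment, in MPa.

Free thermal expansion of the whole bar: Σ αᵢΔT Lᵢ = 9.2×10⁻⁶×175×230 + 13.3×10⁻⁶×175×725 + 10.4×10⁻⁶×175×380 = 2.749 mm.
The walls prevent any net length change, so an axial force P (same in every segment) develops. Compatibility: P · Σ Lᵢ/(AᵢEᵢ) = δ_free.
The series flexibility is Σ Lᵢ/(AᵢEᵢ) = 230/(1475×115×10³) + 725/(1150×198×10³) + 380/(900×27×10³) = 2.018×10⁻⁵ mm/N.
So P = 2.749 / 2.018×10⁻⁵ = 136.3 kN, compressive.
σ_{nickel alloy} = P / A = 136300 / 1150 = 118.5 MPa.

σ ≈ 118 MPa (compressive)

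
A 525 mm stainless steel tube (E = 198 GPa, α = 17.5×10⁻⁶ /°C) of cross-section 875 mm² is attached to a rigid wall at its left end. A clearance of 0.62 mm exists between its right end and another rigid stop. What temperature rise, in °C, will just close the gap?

ΔT ≈ 67.5 °C

Contact occurs when the free expansion equals the gap: αΔT L = 0.62 mm.
ΔT = 0.62 / (17.5×10⁻⁶ × 525) = 67.48 °C.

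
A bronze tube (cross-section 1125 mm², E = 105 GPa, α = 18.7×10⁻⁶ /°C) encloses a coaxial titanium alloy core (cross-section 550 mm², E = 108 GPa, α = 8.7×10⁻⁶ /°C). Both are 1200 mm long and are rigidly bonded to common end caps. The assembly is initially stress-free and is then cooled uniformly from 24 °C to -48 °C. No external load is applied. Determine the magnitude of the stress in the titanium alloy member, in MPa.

σ ≈ 51.7 MPa (compressive)

Equilibrium of a rigid end plate with no external load gives equal and opposite internal forces ±P in the two members. Since α_{bronze} > α_{titanium alloy}, cooling drives the bronze into tension and the titanium alloy into compression.
Setting the final lengths equal and cancelling L: (α₁ − α₂)ΔT = P/(A₁E₁) + P/(A₂E₂).
|α₁ − α₂|·ΔT = 10×10⁻⁶ × 72 = 0.00072.
1/(A₁E₁) + 1/(A₂E₂) = 1/(1125×105×10³) + 1/(550×108×10³) = 2.53×10⁻⁸ N⁻¹.
So P = 0.00072 / 2.53×10⁻⁸ = 28.46 kN.
σ_{titanium alloy} = P/A₂ = 28460/550 = 51.74 MPa, compressive.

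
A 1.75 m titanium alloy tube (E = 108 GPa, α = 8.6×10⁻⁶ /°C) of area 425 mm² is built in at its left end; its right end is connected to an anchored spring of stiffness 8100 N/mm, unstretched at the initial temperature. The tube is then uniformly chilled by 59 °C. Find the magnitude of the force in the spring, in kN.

P ≈ 5.5 kN

If the spring were absent the tube would shorten by αΔT L = 8.6×10⁻⁶ × 59 × 1750 = 0.8879 mm.
Let P be the tensile force in the spring. The tube extends elastically by PL/(AE) and the spring stretches by P/k; together these equal δ_free.
So P = δ_free / [L/(AE) + 1/k] = 0.8879 / [ 1750/(425×108×10³) + 1/(8100) ].
P = 0.8879 / 0.0001616 = 5495 N.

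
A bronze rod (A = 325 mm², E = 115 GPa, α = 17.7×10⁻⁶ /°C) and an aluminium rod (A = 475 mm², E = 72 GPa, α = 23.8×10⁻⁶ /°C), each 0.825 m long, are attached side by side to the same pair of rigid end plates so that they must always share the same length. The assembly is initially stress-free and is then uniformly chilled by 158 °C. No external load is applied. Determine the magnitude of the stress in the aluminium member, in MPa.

σ ≈ 36.2 MPa (tensile)

Equilibrium of a rigid end plate with no external load gives equal and opposite internal forces ±P in the two members. Since α_{aluminium} > α_{bronze}, cooling drives the aluminium into tension and the bronze into compression.
Setting the final lengths equal and cancelling L: (α₁ − α₂)ΔT = P/(A₁E₁) + P/(A₂E₂).
|α₁ − α₂|·ΔT = 6.1×10⁻⁶ × 158 = 0.0009638.
1/(A₁E₁) + 1/(A₂E₂) = 1/(325×115×10³) + 1/(475×72×10³) = 5.6×10⁻⁸ N⁻¹.
P = 0.0009638 / 5.6×10⁻⁸ = 17210 N = 17.21 kN.
σ_{aluminium} = P/A₂ = 17210/475 = 36.24 MPa, tensile.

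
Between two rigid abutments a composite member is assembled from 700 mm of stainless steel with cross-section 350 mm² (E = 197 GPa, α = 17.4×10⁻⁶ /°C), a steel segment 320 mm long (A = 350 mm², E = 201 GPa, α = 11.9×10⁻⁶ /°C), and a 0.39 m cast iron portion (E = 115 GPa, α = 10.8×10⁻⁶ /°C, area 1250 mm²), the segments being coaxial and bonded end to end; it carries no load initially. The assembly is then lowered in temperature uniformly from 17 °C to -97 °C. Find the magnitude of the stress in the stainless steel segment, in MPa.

With the walls removed the bar would change length by δ_free = Σ αᵢΔT Lᵢ = 17.4×10⁻⁶×114×700 + 11.9×10⁻⁶×114×320 + 10.8×10⁻⁶×114×390 = 2.303 mm.
Since the ends are fixed, an axial force P builds up, equal in every segment, with P · Σ Lᵢ/(AᵢEᵢ) = δ_free.
The series flexibility is Σ Lᵢ/(AᵢEᵢ) = 700/(350×197×10³) + 320/(350×201×10³) + 390/(1250×115×10³) = 1.741×10⁻⁵ mm/N.
P = 2.303 / 1.741×10⁻⁵ = 132200 N = 132.2 kN, tensile.
σ_{stainless steel} = P / A = 132200 / 350 = 377.8 MPa.

σ ≈ 378 MPa (tensile)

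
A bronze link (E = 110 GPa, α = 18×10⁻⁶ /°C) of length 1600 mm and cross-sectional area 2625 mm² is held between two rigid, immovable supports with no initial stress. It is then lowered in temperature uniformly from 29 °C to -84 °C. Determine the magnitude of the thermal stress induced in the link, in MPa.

σ ≈ 224 MPa (tensile)

Because both ends are immovable the net strain is zero, and the suppressed thermal strain is αΔT = 18×10⁻⁶ × 113 = 2034×10⁻⁶.
The stress required to suppress this strain is σ = Eε = 110×10³ × 2034×10⁻⁶ = 223.7 MPa, tensile since the link is trying to contract.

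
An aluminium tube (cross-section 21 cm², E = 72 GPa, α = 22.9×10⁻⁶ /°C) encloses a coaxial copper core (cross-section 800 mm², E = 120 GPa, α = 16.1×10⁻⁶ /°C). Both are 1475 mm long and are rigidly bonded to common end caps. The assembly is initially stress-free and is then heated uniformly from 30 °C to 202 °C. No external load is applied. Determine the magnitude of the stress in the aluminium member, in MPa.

σ ≈ 32.7 MPa (compressive)

Both members must finish at the same length. With the larger α, the aluminium tends to over-expand; the plates restrain it, putting the aluminium in compression and the copper in tension. With no external load the two internal forces are equal and opposite, magnitude P.
Setting the final lengths equal and cancelling L: (α₁ − α₂)ΔT = P/(A₁E₁) + P/(A₂E₂).
|α₁ − α₂|·ΔT = 6.8×10⁻⁶ × 172 = 0.00117.
1/(A₁E₁) + 1/(A₂E₂) = 1/(2100×72×10³) + 1/(800×120×10³) = 1.703×10⁻⁸ N⁻¹.
P = 0.00117 / 1.703×10⁻⁸ = 68680 N = 68.68 kN.
σ_{aluminium} = P/A₁ = 68680/2100 = 32.7 MPa, compressive.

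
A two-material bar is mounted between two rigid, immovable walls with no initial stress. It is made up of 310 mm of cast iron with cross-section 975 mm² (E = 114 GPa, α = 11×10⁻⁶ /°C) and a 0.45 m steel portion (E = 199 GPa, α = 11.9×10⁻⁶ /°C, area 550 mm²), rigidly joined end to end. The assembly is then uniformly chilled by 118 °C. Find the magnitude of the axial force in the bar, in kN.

P ≈ 150 kN (tensile)

With the walls removed the bar would change length by δ_free = Σ αᵢΔT Lᵢ = 11×10⁻⁶×118×310 + 11.9×10⁻⁶×118×450 = 1.034 mm.
The rigid supports impose zero overall length change; the single axial force P common to all segments must satisfy P Σ Lᵢ/(AᵢEᵢ) = δ_free.
The series flexibility is Σ Lᵢ/(AᵢEᵢ) = 310/(975×114×10³) + 450/(550×199×10³) = 6.9×10⁻⁶ mm/N.
So P = 1.034 / 6.9×10⁻⁶ = 149.9 kN, tensile.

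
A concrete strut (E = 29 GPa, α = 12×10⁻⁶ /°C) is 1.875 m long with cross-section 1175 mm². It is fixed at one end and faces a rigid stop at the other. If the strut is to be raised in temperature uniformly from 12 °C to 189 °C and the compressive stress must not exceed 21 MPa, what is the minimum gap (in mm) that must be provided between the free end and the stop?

g ≈ 2.62 mm

Free expansion if unrestrained: δ_free = αΔT L = 12×10⁻⁶ × 177 × 1875 = 3.982 mm.
At the allowable stress the elastic shortening the wall may impose is σL/E = 21 × 1875 / (29×10³) = 1.358 mm.
The gap must absorb the remainder: g_min = 3.982 − 1.358 = 2.625 mm.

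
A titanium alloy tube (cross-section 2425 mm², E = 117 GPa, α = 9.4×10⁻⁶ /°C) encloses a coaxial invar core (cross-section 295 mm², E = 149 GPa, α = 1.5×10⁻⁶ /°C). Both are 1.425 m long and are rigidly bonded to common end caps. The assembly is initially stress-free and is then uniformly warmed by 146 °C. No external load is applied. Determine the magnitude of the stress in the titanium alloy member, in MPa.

Equilibrium of a rigid end plate with no external load gives equal and opposite internal forces ±P in the two members. Since α_{titanium alloy} > α_{invar}, heating drives the titanium alloy into compression and the invar into tension.
Setting the final lengths equal and cancelling L: (α₁ − α₂)ΔT = P/(A₁E₁) + P/(A₂E₂).
|α₁ − α₂|·ΔT = 7.9×10⁻⁶ × 146 = 0.001153.
1/(A₁E₁) + 1/(A₂E₂) = 1/(2425×117×10³) + 1/(295×149×10³) = 2.628×10⁻⁸ N⁻¹.
So P = 0.001153 / 2.628×10⁻⁸ = 43.9 kN.
σ_{titanium alloy} = P/A₁ = 43900/2425 = 18.1 MPa, compressive.

σ ≈ 18.1 MPa (compressive)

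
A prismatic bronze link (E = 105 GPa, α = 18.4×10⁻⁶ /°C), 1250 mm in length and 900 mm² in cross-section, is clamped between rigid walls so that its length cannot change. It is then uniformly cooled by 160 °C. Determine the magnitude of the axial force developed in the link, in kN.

Full restraint means ε = 0, so the stress is σ = EαΔT = 105×10³ × 18.4×10⁻⁶ × 160 = 309.1 MPa.
Then P = σA = 309.1 × 900 mm² = 278.2 kN, tensile.

P ≈ 278 kN (tensile)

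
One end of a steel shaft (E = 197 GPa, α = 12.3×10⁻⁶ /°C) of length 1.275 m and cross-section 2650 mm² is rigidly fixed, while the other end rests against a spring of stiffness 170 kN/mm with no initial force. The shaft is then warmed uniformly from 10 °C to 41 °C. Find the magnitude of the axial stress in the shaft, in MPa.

σ ≈ 22 MPa (compressive)

The unrestrained thermal change is αΔT L = 12.3×10⁻⁶ × 31 × 1275 = 0.4862 mm.
With a force P in the spring, the elastic change of the shaft is PL/(AE) and that of the spring is P/k; compatibility requires their sum to equal δ_free.
P [ L/(AE) + 1/k ] = δ_free → P [ 1275/(2650×197×10³) + 1/(170×10³) ] = 0.4862.
P = 0.4862 / 8.325×10⁻⁶ = 58400 N.
σ = P/A = 58400/2650 = 22.04 MPa.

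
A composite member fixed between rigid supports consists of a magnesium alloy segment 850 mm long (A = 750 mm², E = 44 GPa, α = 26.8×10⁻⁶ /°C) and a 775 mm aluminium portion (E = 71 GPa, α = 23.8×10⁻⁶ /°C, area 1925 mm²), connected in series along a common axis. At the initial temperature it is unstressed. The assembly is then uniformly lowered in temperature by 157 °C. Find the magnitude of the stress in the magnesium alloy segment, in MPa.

σ ≈ 275 MPa (tensile)

Free thermal contraction of the whole bar: Σ αᵢΔT Lᵢ = 26.8×10⁻⁶×157×850 + 23.8×10⁻⁶×157×775 = 6.472 mm.
Since the ends are fixed, an axial force P builds up, equal in every segment, with P · Σ Lᵢ/(AᵢEᵢ) = δ_free.
The series flexibility is Σ Lᵢ/(AᵢEᵢ) = 850/(750×44×10³) + 775/(1925×71×10³) = 3.143×10⁻⁵ mm/N.
So P = 6.472 / 3.143×10⁻⁵ = 205.9 kN, tensile.
σ_{magnesium alloy} = P / A = 205900 / 750 = 274.6 MPa.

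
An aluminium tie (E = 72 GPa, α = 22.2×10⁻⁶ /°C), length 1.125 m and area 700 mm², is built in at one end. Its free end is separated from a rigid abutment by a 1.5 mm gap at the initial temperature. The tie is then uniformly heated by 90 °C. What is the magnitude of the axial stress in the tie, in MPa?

Free thermal elongation = αΔT L = 22.2×10⁻⁶ × 90 × 1125 = 2.248 mm.
This exceeds the 1.5 mm gap, so the wall pushes back. The portion of expansion that must be recovered elastically is δ_free − gap = 2.248 − 1.5 = 0.7477 mm.
That suppressed elongation corresponds to σ = E·Δ/L = 72×10³ × 0.7477/1125 = 47.86 MPa.

σ ≈ 47.9 MPa (compressive)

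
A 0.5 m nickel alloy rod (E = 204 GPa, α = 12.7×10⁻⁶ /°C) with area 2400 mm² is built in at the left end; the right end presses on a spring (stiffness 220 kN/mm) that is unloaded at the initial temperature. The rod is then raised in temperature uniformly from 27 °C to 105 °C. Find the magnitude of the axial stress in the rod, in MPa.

If the spring were absent the rod would lengthen by αΔT L = 12.7×10⁻⁶ × 78 × 500 = 0.4953 mm.
Let P be the compressive force at the spring. The rod shortens elastically by PL/(AE) and the spring compresses by P/k; together these equal δ_free.
So P = δ_free / [L/(AE) + 1/k] = 0.4953 / [ 500/(2400×204×10³) + 1/(220×10³) ].
P = 0.4953 / 5.567×10⁻⁶ = 88980 N.
σ = P/A = 88980/2400 = 37.07 MPa.

σ ≈ 37.1 MPa (compressive)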